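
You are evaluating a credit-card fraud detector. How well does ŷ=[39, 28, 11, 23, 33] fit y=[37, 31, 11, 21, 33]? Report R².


ȳ = 26.6
SS_res = Σ(y-ŷ)² = 17
SS_tot = Σ(y-ȳ)² = 443.2
R² = 1 - SS_res/SS_tot = 1 - 0.0384 = 0.9616

0.9616


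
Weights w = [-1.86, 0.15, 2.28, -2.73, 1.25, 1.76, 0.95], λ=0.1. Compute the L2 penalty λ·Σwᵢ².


‖w‖₂² = (-1.86)² + (0.15)² + (2.28)² + (-2.73)² + (1.25)² + (1.76)² + (0.95)²
     = 3.4596 + 0.0225 + 5.1984 + 7.4529 + 1.5625 + 3.0976 + 0.9025
     = 21.696
λ·‖w‖₂² = 0.1·21.696 = 2.1696

2.1696


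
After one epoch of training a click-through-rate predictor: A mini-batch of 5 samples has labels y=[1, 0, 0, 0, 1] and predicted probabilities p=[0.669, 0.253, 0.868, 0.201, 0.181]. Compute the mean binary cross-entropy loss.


L[0] = -ln(0.669) = 0.402
L[1] = -ln(1-0.253) = -ln(0.747) = 0.2917
L[2] = -ln(1-0.868) = -ln(0.132) = 2.025
L[3] = -ln(1-0.201) = -ln(0.799) = 0.2244
L[4] = -ln(0.181) = 1.7093
mean = (0.402 + 0.2917 + 2.025 + 0.2244 + 1.7093)/5 = 0.9305

0.9305


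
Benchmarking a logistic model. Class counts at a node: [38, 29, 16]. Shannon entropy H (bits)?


Probabilities: [38/83, 29/83, 16/83] ≈ [0.4578, 0.3494, 0.1928]
H = -((38/83)·log₂(38/83) + (29/83)·log₂(29/83) + (16/83)·log₂(16/83))
  = 1.5039 bits

1.5039 bits


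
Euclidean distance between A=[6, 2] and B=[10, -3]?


d = √((6-10)² + (2+ 3)²)
  = √(16 + 25)
  = √41 = 6.4031

6.4031


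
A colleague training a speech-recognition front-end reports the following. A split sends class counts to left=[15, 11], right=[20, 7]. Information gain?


Parent = [35, 18], H_parent = 0.9245
H_left = 0.9829 (n=26), H_right = 0.8256 (n=27)
H_children = (26/53)·0.9829 + (27/53)·0.8256 = 0.9028
IG = 0.9245 - 0.9028 = 0.0217

0.0217


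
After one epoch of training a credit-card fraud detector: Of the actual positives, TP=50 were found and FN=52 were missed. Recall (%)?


Recall = TP/(TP+FN)
= 50/(50+52)
= 50/102 = 49.02%

49.02%


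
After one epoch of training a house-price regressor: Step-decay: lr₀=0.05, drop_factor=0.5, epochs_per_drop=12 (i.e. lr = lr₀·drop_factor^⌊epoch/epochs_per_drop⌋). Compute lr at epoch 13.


n_drops = ⌊13/12⌋ = 1
lr = 0.05·0.5^1 = 0.05·0.5 = 0.025

0.025


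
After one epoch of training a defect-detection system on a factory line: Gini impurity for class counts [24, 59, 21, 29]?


Probabilities: [24/133, 59/133, 21/133, 29/133] ≈ [0.1805, 0.4436, 0.1579, 0.218]
Σpᵢ² = (576 + 3481 + 441 + 841)/133² = 5339/17689
Gini = 1 - Σpᵢ² = 1 - 5339/17689 = 0.6982

0.6982


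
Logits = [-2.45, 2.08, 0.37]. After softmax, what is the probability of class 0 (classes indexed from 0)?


Exponentials: e^-2.45=0.0863, e^2.08=8.0045, e^0.37=1.4477
Sum = 9.5385
Softmax = [0.009, 0.8392, 0.1518]
p[0] = 0.0863/9.5385 = 0.009

0.009


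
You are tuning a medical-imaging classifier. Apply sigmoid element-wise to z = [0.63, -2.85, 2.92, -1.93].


σ(0.63) = 1/(1+e^-0.63) = 0.6525
σ(-2.85) = 1/(1+e^2.85) = 0.0547
σ(2.92) = 1/(1+e^-2.92) = 0.9488
σ(-1.93) = 1/(1+e^1.93) = 0.1268
result = [0.6525, 0.0547, 0.9488, 0.1268]

[0.6525, 0.0547, 0.9488, 0.1268]


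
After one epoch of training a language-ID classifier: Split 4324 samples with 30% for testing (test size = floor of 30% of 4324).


Test = ⌊4324·30/100⌋ = 1297
Train = 4324 - 1297 = 3027

Train: 3027, Test: 1297


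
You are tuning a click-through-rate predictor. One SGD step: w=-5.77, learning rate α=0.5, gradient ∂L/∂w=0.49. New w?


w_new = w - α·∇
= -5.77 - 0.5·0.49
= -5.77 - 0.245
= -6.015

-6.015


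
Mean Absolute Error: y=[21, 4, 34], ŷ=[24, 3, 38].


Absolute errors: |21-24|=3, |4-3|=1, |34-38|=4
Sum = 8
MAE = 8/3 = 8/3

8/3


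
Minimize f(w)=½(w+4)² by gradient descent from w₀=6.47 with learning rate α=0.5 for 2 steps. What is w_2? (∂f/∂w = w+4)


step 1: grad = 6.47+4 = 10.47; w = 6.47 - 0.5·(10.47) = 1.235
step 2: grad = 1.235+4 = 5.235; w = 1.235 - 0.5·(5.235) = -1.3825

-1.3825


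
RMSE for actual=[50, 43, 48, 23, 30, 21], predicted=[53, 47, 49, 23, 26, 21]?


MSE = 42/6 = 7
RMSE = √(42/6) = 2.6458

2.6458


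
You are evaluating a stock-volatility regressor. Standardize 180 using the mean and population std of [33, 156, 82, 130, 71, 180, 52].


μ = 100.5714, σ = 51.2581
z = (180 - 100.5714)/51.2581 = 1.5496

1.5496


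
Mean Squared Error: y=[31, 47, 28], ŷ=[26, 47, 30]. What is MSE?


Squared errors: (31-26)²=25, (47-47)²=0, (28-30)²=4
Sum = 29
MSE = 29/3 = 29/3

29/3


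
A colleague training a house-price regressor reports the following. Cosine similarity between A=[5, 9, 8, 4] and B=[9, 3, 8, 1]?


A·B = 5·9 + 9·3 + 8·8 + 4·1 = 140
‖A‖ = √186 = 13.6382, ‖B‖ = √155 = 12.4499
cos = 140/(√186·√155) = 140/√28830 = 0.8245

0.8245


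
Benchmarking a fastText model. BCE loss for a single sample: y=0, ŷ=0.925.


BCE = -[y·ln(p) + (1-y)·ln(1-p)]
= -0 - 1·ln(1-0.925)
= -ln(0.075) = 2.5903

2.5903


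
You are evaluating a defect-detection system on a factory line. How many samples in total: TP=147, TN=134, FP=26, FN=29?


Total = TP + TN + FP + FN
= 147 + 134 + 26 + 29
= 336
(Predicted positive: 173, predicted negative: 163)

336


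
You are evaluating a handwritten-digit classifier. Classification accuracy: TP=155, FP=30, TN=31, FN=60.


Accuracy = (TP+TN)/(TP+TN+FP+FN)
= (155+31)/(276)
= 186/276 = 67.39%

67.39%


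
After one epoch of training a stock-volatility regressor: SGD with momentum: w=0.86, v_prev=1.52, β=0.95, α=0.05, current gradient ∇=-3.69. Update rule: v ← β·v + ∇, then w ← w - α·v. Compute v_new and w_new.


v_new = 0.95·1.52 - 3.69 = 1.444 - 3.69 = -2.246
w_new = 0.86 - 0.05·-2.246 = 0.86 + 0.1123 = 0.9723

v_new=-2.246, w_new=0.9723


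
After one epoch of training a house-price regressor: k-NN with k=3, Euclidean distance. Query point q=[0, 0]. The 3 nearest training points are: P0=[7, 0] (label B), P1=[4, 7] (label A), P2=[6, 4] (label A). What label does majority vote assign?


d(q,P0) = 7.0  (label B)
d(q,P1) = 8.0623  (label A)
d(q,P2) = 7.2111  (label A)
Votes: A=2, B=1
Majority → A

A


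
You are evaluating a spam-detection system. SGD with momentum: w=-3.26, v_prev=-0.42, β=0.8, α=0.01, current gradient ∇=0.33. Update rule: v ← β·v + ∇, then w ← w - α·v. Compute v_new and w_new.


v_new = 0.8·-0.42 + 0.33 = -0.336 + 0.33 = -0.006
w_new = -3.26 - 0.01·-0.006 = -3.26 + 0.00006 = -3.25994

v_new=-0.006, w_new=-3.25994


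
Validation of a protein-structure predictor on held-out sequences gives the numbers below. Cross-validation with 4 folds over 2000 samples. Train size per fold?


Fold size = 2000/4 = 500
Training per fold = 2000 - 500 = 1500

1500


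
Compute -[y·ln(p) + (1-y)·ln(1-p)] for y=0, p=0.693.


BCE = -[y·ln(p) + (1-y)·ln(1-p)]
= -0 - 1·ln(1-0.693)
= -ln(0.307) = 1.1809

1.1809


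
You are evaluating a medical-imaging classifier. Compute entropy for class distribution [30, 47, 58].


Probabilities: [30/135, 47/135, 58/135] ≈ [0.2222, 0.3481, 0.4296]
H = -((30/135)·log₂(30/135) + (47/135)·log₂(47/135) + (58/135)·log₂(58/135))
  = 1.5358 bits

1.5358 bits


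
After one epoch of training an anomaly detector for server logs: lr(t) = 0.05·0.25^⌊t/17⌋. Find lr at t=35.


n_drops = ⌊35/17⌋ = 2
lr = 0.05·0.25^2 = 0.05·0.0625 = 0.003125

0.003125


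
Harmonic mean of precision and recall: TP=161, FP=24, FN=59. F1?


Precision = 161/185 = 0.8703
Recall = 161/220 = 0.7318
F1 = 2·P·R/(P+R) = 2·TP/(2·TP+FP+FN) = 322/(322+24+59) = 322/405 = 0.7951

0.7951


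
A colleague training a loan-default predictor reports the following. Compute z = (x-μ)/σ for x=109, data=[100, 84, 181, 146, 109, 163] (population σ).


μ = 130.5, σ = 35.1224
z = (109 - 130.5)/35.1224 = -0.6121

-0.6121


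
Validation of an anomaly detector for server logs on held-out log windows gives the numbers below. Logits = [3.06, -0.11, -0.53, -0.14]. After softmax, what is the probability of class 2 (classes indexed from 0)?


Exponentials: e^3.06=21.3276, e^-0.11=0.8958, e^-0.53=0.5886, e^-0.14=0.8694
Sum = 23.6814
Softmax = [0.9006, 0.0378, 0.0249, 0.0367]
p[2] = 0.5886/23.6814 = 0.0249

0.0249


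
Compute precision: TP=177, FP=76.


Precision = TP/(TP+FP)
= 177/(177+76)
= 177/253 = 69.96%

69.96%


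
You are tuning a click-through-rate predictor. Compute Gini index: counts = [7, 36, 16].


Probabilities: [7/59, 36/59, 16/59] ≈ [0.1186, 0.6102, 0.2712]
Σpᵢ² = (49 + 1296 + 256)/59² = 1601/3481
Gini = 1 - Σpᵢ² = 1 - 1601/3481 = 0.5401

0.5401


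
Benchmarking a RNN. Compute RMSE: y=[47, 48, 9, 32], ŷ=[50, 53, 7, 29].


MSE = 47/4 = 11.75
RMSE = √(47/4) = 3.4278

3.4278


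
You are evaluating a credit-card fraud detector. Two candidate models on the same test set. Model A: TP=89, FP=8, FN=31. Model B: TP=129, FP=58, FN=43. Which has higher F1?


Model A: P=89/97=0.9175, R=89/120=0.7417, F1=2PR/(P+R)=2TP/(2TP+FP+FN)=178/217=0.8203
Model B: P=129/187=0.6898, R=129/172=0.75, F1=2PR/(P+R)=2TP/(2TP+FP+FN)=258/359=0.7187
0.8203 > 0.7187 → Model A

Model A


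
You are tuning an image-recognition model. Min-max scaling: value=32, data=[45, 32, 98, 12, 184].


min=12, max=184
(32-12)/(184-12) = 20/172 = 0.1163

0.1163


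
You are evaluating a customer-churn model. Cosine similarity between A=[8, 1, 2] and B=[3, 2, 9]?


A·B = 8·3 + 1·2 + 2·9 = 44
‖A‖ = √69 = 8.3066, ‖B‖ = √94 = 9.6954
cos = 44/(√69·√94) = 44/√6486 = 0.5463

0.5463


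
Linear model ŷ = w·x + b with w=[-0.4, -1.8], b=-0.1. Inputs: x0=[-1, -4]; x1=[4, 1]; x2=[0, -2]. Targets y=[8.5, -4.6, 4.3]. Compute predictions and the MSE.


ŷ0 = (-0.4)·(-1) + (-1.8)·(-4) - 0.1 = 7.5
ŷ1 = (-0.4)·(4) + (-1.8)·(1) - 0.1 = -3.5
ŷ2 = (-0.4)·(0) + (-1.8)·(-2) - 0.1 = 3.5
errors² = [1.0, 1.21, 0.64]
MSE = 2.8500/3 = 0.95

0.95


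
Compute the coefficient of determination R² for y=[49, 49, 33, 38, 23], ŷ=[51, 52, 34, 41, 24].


ȳ = 38.4
SS_res = Σ(y-ŷ)² = 24
SS_tot = Σ(y-ȳ)² = 491.2
R² = 1 - SS_res/SS_tot = 1 - 0.0489 = 0.9511

0.9511


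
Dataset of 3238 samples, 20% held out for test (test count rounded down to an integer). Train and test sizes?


Test = ⌊3238·20/100⌋ = 647
Train = 3238 - 647 = 2591

Train: 2591, Test: 647


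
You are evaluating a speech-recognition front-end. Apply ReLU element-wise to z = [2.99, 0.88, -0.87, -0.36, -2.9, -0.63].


ReLU(2.99) = max(0, 2.99) = 2.99
ReLU(0.88) = max(0, 0.88) = 0.88
ReLU(-0.87) = max(0, -0.87) = 0.0
ReLU(-0.36) = max(0, -0.36) = 0.0
ReLU(-2.9) = max(0, -2.9) = 0.0
ReLU(-0.63) = max(0, -0.63) = 0.0
result = [2.99, 0.88, 0.0, 0.0, 0.0, 0.0]

[2.99, 0.88, 0.0, 0.0, 0.0, 0.0]


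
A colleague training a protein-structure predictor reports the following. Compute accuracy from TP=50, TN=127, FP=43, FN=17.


Accuracy = (TP+TN)/(TP+TN+FP+FN)
= (50+127)/(237)
= 177/237 = 74.68%

74.68%


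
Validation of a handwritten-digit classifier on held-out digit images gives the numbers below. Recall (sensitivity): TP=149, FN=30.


Recall = TP/(TP+FN)
= 149/(149+30)
= 149/179 = 83.24%

83.24%


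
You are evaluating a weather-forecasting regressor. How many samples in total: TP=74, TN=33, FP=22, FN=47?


Total = TP + TN + FP + FN
= 74 + 33 + 22 + 47
= 176
(Predicted positive: 96, predicted negative: 80)

176


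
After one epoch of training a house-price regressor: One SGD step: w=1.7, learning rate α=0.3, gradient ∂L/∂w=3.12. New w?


w_new = w - α·∇
= 1.7 - 0.3·3.12
= 1.7 - 0.936
= 0.764

0.764


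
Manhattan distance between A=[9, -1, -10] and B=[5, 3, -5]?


d = |9-5| + |-1-3| + |-10+ 5|
  = 4 + 4 + 5
  = 13

13


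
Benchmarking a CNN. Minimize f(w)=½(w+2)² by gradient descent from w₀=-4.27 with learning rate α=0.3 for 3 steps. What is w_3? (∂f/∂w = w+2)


step 1: grad = -4.27+2 = -2.27; w = -4.27 - 0.3·(-2.27) = -3.589
step 2: grad = -3.589+2 = -1.589; w = -3.589 - 0.3·(-1.589) = -3.1123
step 3: grad = -3.1123+2 = -1.1123; w = -3.1123 - 0.3·(-1.1123) = -2.77861

-2.77861


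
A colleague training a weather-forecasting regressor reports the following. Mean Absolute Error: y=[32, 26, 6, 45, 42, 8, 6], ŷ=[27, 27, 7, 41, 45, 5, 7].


Absolute errors: |32-27|=5, |26-27|=1, |6-7|=1, |45-41|=4, |42-45|=3, |8-5|=3, |6-7|=1
Sum = 18
MAE = 18/7 = 18/7

18/7


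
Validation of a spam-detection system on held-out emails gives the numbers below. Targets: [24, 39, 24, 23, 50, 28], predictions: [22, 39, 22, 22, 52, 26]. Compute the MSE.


Squared errors: (24-22)²=4, (39-39)²=0, (24-22)²=4, (23-22)²=1, (50-52)²=4, (28-26)²=4
Sum = 17
MSE = 17/6 = 17/6

17/6


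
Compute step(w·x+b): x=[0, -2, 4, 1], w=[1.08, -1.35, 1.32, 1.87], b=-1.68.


z = (0)·(1.08) + (-2)·(-1.35) + (4)·(1.32) + (1)·(1.87) - 1.68
  = 8.17
step(z) = 1 (z≥0)

1


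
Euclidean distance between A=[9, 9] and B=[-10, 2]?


d = √((9+ 10)² + (9-2)²)
  = √(361 + 49)
  = √410 = 20.2485

20.2485


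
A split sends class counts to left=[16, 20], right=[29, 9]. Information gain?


Parent = [45, 29], H_parent = 0.966
H_left = 0.9911 (n=36), H_right = 0.7897 (n=38)
H_children = (36/74)·0.9911 + (38/74)·0.7897 = 0.8877
IG = 0.966 - 0.8877 = 0.0783

0.0783


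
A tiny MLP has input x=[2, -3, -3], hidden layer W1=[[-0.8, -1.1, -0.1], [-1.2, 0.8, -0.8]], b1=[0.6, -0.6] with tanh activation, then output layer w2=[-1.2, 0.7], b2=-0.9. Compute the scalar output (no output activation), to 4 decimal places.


z1[0] = (-0.8)·(2) + (-1.1)·(-3) + (-0.1)·(-3) + 0.6 = 2.6
z1[1] = (-1.2)·(2) + (0.8)·(-3) + (-0.8)·(-3) - 0.6 = -3.0
h = tanh(z1) = [0.989, -0.9951]
output = (-1.2)·(0.989) + (0.7)·(-0.9951) - 0.9 = -2.7834

-2.7834


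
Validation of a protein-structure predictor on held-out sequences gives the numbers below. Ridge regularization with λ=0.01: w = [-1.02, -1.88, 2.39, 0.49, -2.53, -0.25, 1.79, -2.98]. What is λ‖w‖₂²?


‖w‖₂² = (-1.02)² + (-1.88)² + (2.39)² + (0.49)² + (-2.53)² + (-0.25)² + (1.79)² + (-2.98)²
     = 1.0404 + 3.5344 + 5.7121 + 0.2401 + 6.4009 + 0.0625 + 3.2041 + 8.8804
     = 29.0749
λ·‖w‖₂² = 0.01·29.0749 = 0.290749

0.290749


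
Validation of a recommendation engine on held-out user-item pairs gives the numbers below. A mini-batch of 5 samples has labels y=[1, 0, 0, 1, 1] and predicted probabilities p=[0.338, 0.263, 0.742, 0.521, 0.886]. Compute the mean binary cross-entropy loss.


L[0] = -ln(0.338) = 1.0847
L[1] = -ln(1-0.263) = -ln(0.737) = 0.3052
L[2] = -ln(1-0.742) = -ln(0.258) = 1.3548
L[3] = -ln(0.521) = 0.652
L[4] = -ln(0.886) = 0.121
mean = (1.0847 + 0.3052 + 1.3548 + 0.652 + 0.121)/5 = 0.7035

0.7035


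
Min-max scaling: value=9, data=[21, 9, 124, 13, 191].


min=9, max=191
(9-9)/(191-9) = 0/182 = 0.0

0.0


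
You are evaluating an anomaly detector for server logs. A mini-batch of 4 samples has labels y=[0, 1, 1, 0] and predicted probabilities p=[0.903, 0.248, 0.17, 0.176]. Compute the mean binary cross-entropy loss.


L[0] = -ln(1-0.903) = -ln(0.097) = 2.333
L[1] = -ln(0.248) = 1.3943
L[2] = -ln(0.17) = 1.772
L[3] = -ln(1-0.176) = -ln(0.824) = 0.1936
mean = (2.333 + 1.3943 + 1.772 + 0.1936)/4 = 1.4232

1.4232


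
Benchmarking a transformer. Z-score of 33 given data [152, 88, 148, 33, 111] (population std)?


μ = 106.4, σ = 43.72
z = (33 - 106.4)/43.72 = -1.6789

-1.6789


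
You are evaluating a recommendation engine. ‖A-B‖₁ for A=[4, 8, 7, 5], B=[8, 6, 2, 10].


d = |4-8| + |8-6| + |7-2| + |5-10|
  = 4 + 2 + 5 + 5
  = 16

16


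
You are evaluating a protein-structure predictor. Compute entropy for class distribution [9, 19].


Probabilities: [9/28, 19/28] ≈ [0.3214, 0.6786]
H = -((9/28)·log₂(9/28) + (19/28)·log₂(19/28))
  = 0.9059 bits

0.9059 bits


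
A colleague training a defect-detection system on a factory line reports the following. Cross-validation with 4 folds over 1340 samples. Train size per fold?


Fold size = 1340/4 = 335
Training per fold = 1340 - 335 = 1005

1005


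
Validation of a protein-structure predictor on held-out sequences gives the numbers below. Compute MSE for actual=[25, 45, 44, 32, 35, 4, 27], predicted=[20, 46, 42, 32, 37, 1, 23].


Squared errors: (25-20)²=25, (45-46)²=1, (44-42)²=4, (32-32)²=0, (35-37)²=4, (4-1)²=9, (27-23)²=16
Sum = 59
MSE = 59/7 = 59/7

59/7


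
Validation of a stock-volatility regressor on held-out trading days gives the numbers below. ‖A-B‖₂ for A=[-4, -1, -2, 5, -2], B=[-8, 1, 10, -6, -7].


d = √((-4+ 8)² + (-1-1)² + (-2-10)² + (5+ 6)² + (-2+ 7)²)
  = √(16 + 4 + 144 + 121 + 25)
  = √310 = 17.6068

17.6068


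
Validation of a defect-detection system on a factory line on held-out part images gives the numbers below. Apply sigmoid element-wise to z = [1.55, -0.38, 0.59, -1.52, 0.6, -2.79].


σ(1.55) = 1/(1+e^-1.55) = 0.8249
σ(-0.38) = 1/(1+e^0.38) = 0.4061
σ(0.59) = 1/(1+e^-0.59) = 0.6434
σ(-1.52) = 1/(1+e^1.52) = 0.1795
σ(0.6) = 1/(1+e^-0.6) = 0.6457
σ(-2.79) = 1/(1+e^2.79) = 0.0579
result = [0.8249, 0.4061, 0.6434, 0.1795, 0.6457, 0.0579]

[0.8249, 0.4061, 0.6434, 0.1795, 0.6457, 0.0579]


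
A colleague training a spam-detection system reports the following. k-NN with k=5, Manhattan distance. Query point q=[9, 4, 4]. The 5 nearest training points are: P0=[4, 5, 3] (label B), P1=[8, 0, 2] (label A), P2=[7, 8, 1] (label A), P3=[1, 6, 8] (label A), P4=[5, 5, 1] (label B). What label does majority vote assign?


d(q,P0) = 7  (label B)
d(q,P1) = 7  (label A)
d(q,P2) = 9  (label A)
d(q,P3) = 14  (label A)
d(q,P4) = 8  (label B)
Votes: A=3, B=2
Majority → A

A


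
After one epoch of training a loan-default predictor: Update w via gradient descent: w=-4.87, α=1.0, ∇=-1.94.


w_new = w - α·∇
= -4.87 - 1.0·-1.94
= -4.87 + 1.94
= -2.93

-2.93


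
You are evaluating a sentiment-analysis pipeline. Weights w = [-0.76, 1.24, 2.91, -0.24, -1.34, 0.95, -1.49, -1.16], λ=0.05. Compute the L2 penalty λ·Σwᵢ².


‖w‖₂² = (-0.76)² + (1.24)² + (2.91)² + (-0.24)² + (-1.34)² + (0.95)² + (-1.49)² + (-1.16)²
     = 0.5776 + 1.5376 + 8.4681 + 0.0576 + 1.7956 + 0.9025 + 2.2201 + 1.3456
     = 16.9047
λ·‖w‖₂² = 0.05·16.9047 = 0.845235

0.845235


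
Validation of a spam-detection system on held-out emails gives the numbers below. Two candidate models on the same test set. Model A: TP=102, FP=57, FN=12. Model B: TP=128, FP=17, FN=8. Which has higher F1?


Model A: P=102/159=0.6415, R=102/114=0.8947, F1=2PR/(P+R)=2TP/(2TP+FP+FN)=204/273=0.7473
Model B: P=128/145=0.8828, R=128/136=0.9412, F1=2PR/(P+R)=2TP/(2TP+FP+FN)=256/281=0.911
0.7473 < 0.911 → Model B

Model B


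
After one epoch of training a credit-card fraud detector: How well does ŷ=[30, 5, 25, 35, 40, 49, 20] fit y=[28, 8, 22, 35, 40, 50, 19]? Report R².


ȳ = 28.8571
SS_res = Σ(y-ŷ)² = 24
SS_tot = Σ(y-ȳ)² = 1188.86
R² = 1 - SS_res/SS_tot = 1 - 0.0202 = 0.9798

0.9798


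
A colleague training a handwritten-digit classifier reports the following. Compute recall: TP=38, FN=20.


Recall = TP/(TP+FN)
= 38/(38+20)
= 38/58 = 65.52%

65.52%


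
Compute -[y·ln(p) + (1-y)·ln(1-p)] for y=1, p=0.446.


BCE = -[y·ln(p) + (1-y)·ln(1-p)]
= -1·ln(0.446) - 0
= -ln(0.446) = 0.8074

0.8074


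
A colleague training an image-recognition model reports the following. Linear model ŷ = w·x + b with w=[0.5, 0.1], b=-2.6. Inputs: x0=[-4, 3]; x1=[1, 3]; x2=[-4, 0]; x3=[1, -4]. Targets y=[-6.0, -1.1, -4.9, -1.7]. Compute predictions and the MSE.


ŷ0 = (0.5)·(-4) + (0.1)·(3) - 2.6 = -4.3
ŷ1 = (0.5)·(1) + (0.1)·(3) - 2.6 = -1.8
ŷ2 = (0.5)·(-4) + (0.1)·(0) - 2.6 = -4.6
ŷ3 = (0.5)·(1) + (0.1)·(-4) - 2.6 = -2.5
errors² = [2.89, 0.49, 0.09, 0.64]
MSE = 4.1100/4 = 1.0275

1.0275


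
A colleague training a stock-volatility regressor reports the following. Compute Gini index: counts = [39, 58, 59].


Probabilities: [39/156, 58/156, 59/156] ≈ [0.25, 0.3718, 0.3782]
Σpᵢ² = (1521 + 3364 + 3481)/156² = 8366/24336
Gini = 1 - Σpᵢ² = 1 - 8366/24336 = 0.6562

0.6562


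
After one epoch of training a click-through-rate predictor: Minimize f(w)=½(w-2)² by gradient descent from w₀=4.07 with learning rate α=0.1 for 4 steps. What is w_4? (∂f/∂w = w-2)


step 1: grad = 4.07-2 = 2.07; w = 4.07 - 0.1·(2.07) = 3.863
step 2: grad = 3.863-2 = 1.863; w = 3.863 - 0.1·(1.863) = 3.6767
step 3: grad = 3.6767-2 = 1.6767; w = 3.6767 - 0.1·(1.6767) = 3.50903
step 4: grad = 3.50903-2 = 1.50903; w = 3.50903 - 0.1·(1.50903) = 3.358127

3.358127


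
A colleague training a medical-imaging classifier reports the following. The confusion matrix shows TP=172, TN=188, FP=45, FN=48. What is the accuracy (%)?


Accuracy = (TP+TN)/(TP+TN+FP+FN)
= (172+188)/(453)
= 360/453 = 79.47%

79.47%


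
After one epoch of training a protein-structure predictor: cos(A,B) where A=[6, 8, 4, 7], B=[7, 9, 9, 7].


A·B = 6·7 + 8·9 + 4·9 + 7·7 = 199
‖A‖ = √165 = 12.8452, ‖B‖ = √260 = 16.1245
cos = 199/(√165·√260) = 199/√42900 = 0.9608

0.9608


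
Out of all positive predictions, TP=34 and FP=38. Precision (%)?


Precision = TP/(TP+FP)
= 34/(34+38)
= 34/72 = 47.22%

47.22%


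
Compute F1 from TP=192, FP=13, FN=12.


Precision = 192/205 = 0.9366
Recall = 192/204 = 0.9412
F1 = 2·P·R/(P+R) = 2·TP/(2·TP+FP+FN) = 384/(384+13+12) = 384/409 = 0.9389

0.9389


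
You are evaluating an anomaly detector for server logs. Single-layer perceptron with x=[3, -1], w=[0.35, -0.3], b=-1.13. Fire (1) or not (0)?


z = (3)·(0.35) + (-1)·(-0.3) - 1.13
  = 0.22
step(z) = 1 (z≥0)

1


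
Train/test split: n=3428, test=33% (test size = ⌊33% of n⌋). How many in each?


Test = ⌊3428·33/100⌋ = 1131
Train = 3428 - 1131 = 2297

Train: 2297, Test: 1131


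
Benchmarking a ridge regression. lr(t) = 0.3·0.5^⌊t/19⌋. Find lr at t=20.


n_drops = ⌊20/19⌋ = 1
lr = 0.3·0.5^1 = 0.3·0.5 = 0.15

0.15


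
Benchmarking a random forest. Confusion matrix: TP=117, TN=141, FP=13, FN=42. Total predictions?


Total = TP + TN + FP + FN
= 117 + 141 + 13 + 42
= 313
(Predicted positive: 130, predicted negative: 183)

313


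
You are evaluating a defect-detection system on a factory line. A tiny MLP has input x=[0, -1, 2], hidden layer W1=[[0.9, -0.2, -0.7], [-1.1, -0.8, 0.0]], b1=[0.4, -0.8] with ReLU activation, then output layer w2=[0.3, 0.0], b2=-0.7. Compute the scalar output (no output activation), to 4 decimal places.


z1[0] = (0.9)·(0) + (-0.2)·(-1) + (-0.7)·(2) + 0.4 = -0.8
z1[1] = (-1.1)·(0) + (-0.8)·(-1) + (0.0)·(2) - 0.8 = 0.0
h = ReLU(z1) = [0.0, 0.0]
output = (0.3)·(0.0) + (0.0)·(0.0) - 0.7 = -0.7

-0.7


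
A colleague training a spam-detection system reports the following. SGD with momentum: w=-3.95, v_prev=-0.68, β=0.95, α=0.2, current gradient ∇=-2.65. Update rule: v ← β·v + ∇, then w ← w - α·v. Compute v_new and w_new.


v_new = 0.95·-0.68 - 2.65 = -0.646 - 2.65 = -3.296
w_new = -3.95 - 0.2·-3.296 = -3.95 + 0.6592 = -3.2908

v_new=-3.296, w_new=-3.2908


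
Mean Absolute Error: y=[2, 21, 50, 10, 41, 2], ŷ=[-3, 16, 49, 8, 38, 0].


Absolute errors: |2+ 3|=5, |21-16|=5, |50-49|=1, |10-8|=2, |41-38|=3, |2-0|=2
Sum = 18
MAE = 18/6 = 3

3


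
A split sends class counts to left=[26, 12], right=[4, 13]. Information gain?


Parent = [30, 25], H_parent = 0.994
H_left = 0.8997 (n=38), H_right = 0.7871 (n=17)
H_children = (38/55)·0.8997 + (17/55)·0.7871 = 0.8649
IG = 0.994 - 0.8649 = 0.1291

0.1291


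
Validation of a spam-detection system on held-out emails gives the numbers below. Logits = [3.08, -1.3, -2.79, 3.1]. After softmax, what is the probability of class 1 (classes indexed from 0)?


Exponentials: e^3.08=21.7584, e^-1.3=0.2725, e^-2.79=0.0614, e^3.1=22.198
Sum = 44.2903
Softmax = [0.4913, 0.0062, 0.0014, 0.5012]
p[1] = 0.2725/44.2903 = 0.0062

0.0062


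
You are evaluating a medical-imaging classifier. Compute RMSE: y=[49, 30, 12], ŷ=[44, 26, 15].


MSE = 50/3 = 16.6667
RMSE = √(50/3) = 4.0825

4.0825


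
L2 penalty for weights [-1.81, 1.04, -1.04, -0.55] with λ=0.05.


‖w‖₂² = (-1.81)² + (1.04)² + (-1.04)² + (-0.55)²
     = 3.2761 + 1.0816 + 1.0816 + 0.3025
     = 5.7418
λ·‖w‖₂² = 0.05·5.7418 = 0.28709

0.28709


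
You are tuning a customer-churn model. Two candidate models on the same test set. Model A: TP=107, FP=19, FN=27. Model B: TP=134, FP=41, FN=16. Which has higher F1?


Model A: P=107/126=0.8492, R=107/134=0.7985, F1=2PR/(P+R)=2TP/(2TP+FP+FN)=214/260=0.8231
Model B: P=134/175=0.7657, R=134/150=0.8933, F1=2PR/(P+R)=2TP/(2TP+FP+FN)=268/325=0.8246
0.8231 < 0.8246 → Model B

Model B


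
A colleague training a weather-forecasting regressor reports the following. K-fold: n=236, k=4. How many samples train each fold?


Fold size = 236/4 = 59
Training per fold = 236 - 59 = 177

177


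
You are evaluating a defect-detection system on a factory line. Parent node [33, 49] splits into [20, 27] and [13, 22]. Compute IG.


Parent = [33, 49], H_parent = 0.9724
H_left = 0.9839 (n=47), H_right = 0.9518 (n=35)
H_children = (47/82)·0.9839 + (35/82)·0.9518 = 0.9702
IG = 0.9724 - 0.9702 = 0.0022

0.0022


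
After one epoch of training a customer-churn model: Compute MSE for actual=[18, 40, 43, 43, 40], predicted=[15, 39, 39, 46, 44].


Squared errors: (18-15)²=9, (40-39)²=1, (43-39)²=16, (43-46)²=9, (40-44)²=16
Sum = 51
MSE = 51/5 = 51/5

51/5


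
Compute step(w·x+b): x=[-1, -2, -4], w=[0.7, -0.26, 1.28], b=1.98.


z = (-1)·(0.7) + (-2)·(-0.26) + (-4)·(1.28) + 1.98
  = -3.32
step(z) = 0 (z<0)

0


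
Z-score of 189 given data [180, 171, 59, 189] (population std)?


μ = 149.75, σ = 52.7796
z = (189 - 149.75)/52.7796 = 0.7437

0.7437


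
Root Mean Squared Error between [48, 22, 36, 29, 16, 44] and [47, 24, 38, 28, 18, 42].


MSE = 18/6 = 3
RMSE = √(18/6) = 1.7321

1.7321


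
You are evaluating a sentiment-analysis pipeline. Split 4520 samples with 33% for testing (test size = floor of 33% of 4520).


Test = ⌊4520·33/100⌋ = 1491
Train = 4520 - 1491 = 3029

Train: 3029, Test: 1491


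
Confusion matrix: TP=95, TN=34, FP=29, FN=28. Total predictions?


Total = TP + TN + FP + FN
= 95 + 34 + 29 + 28
= 186
(Predicted positive: 124, predicted negative: 62)

186


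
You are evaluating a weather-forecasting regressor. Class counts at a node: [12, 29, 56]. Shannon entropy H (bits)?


Probabilities: [12/97, 29/97, 56/97] ≈ [0.1237, 0.299, 0.5773]
H = -((12/97)·log₂(12/97) + (29/97)·log₂(29/97) + (56/97)·log₂(56/97))
  = 1.3513 bits

1.3513 bits


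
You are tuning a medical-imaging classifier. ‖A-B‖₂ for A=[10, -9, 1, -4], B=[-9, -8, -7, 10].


d = √((10+ 9)² + (-9+ 8)² + (1+ 7)² + (-4-10)²)
  = √(361 + 1 + 64 + 196)
  = √622 = 24.9399

24.9399


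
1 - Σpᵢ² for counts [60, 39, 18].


Probabilities: [60/117, 39/117, 18/117] ≈ [0.5128, 0.3333, 0.1538]
Σpᵢ² = (3600 + 1521 + 324)/117² = 5445/13689
Gini = 1 - Σpᵢ² = 1 - 5445/13689 = 0.6022

0.6022


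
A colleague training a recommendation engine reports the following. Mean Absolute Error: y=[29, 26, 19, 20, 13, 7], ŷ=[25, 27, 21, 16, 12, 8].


Absolute errors: |29-25|=4, |26-27|=1, |19-21|=2, |20-16|=4, |13-12|=1, |7-8|=1
Sum = 13
MAE = 13/6 = 13/6

13/6


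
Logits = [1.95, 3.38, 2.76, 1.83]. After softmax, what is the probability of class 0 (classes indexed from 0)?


Exponentials: e^1.95=7.0287, e^3.38=29.3708, e^2.76=15.7998, e^1.83=6.2339
Sum = 58.4332
Softmax = [0.1203, 0.5026, 0.2704, 0.1067]
p[0] = 7.0287/58.4332 = 0.1203

0.1203


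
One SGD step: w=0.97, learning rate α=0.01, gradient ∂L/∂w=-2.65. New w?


w_new = w - α·∇
= 0.97 - 0.01·-2.65
= 0.97 + 0.0265
= 0.9965

0.9965


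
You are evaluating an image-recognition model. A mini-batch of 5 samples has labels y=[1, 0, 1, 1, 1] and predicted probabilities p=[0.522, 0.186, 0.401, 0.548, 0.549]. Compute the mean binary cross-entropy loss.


L[0] = -ln(0.522) = 0.6501
L[1] = -ln(1-0.186) = -ln(0.814) = 0.2058
L[2] = -ln(0.401) = 0.9138
L[3] = -ln(0.548) = 0.6015
L[4] = -ln(0.549) = 0.5997
mean = (0.6501 + 0.2058 + 0.9138 + 0.6015 + 0.5997)/5 = 0.5942

0.5942


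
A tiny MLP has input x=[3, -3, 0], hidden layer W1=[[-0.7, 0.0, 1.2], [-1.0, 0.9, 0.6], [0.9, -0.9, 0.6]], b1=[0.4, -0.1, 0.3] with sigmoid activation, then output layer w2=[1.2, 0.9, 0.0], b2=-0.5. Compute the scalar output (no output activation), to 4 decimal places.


z1[0] = (-0.7)·(3) + (0.0)·(-3) + (1.2)·(0) + 0.4 = -1.7
z1[1] = (-1.0)·(3) + (0.9)·(-3) + (0.6)·(0) - 0.1 = -5.8
z1[2] = (0.9)·(3) + (-0.9)·(-3) + (0.6)·(0) + 0.3 = 5.7
h = sigmoid(z1) = [0.1545, 0.003, 0.9967]
output = (1.2)·(0.1545) + (0.9)·(0.003) + (0.0)·(0.9967) - 0.5 = -0.3119

-0.3119


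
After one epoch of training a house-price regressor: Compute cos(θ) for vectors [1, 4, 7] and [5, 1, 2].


A·B = 1·5 + 4·1 + 7·2 = 23
‖A‖ = √66 = 8.124, ‖B‖ = √30 = 5.4772
cos = 23/(√66·√30) = 23/√1980 = 0.5169

0.5169


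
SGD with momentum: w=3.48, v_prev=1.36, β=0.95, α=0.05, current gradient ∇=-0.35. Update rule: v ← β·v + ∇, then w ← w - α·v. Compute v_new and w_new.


v_new = 0.95·1.36 - 0.35 = 1.292 - 0.35 = 0.942
w_new = 3.48 - 0.05·0.942 = 3.48 - 0.0471 = 3.4329

v_new=0.942, w_new=3.4329


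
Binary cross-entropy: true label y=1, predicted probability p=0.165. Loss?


BCE = -[y·ln(p) + (1-y)·ln(1-p)]
= -1·ln(0.165) - 0
= -ln(0.165) = 1.8018

1.8018


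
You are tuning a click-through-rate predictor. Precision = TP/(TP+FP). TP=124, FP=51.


Precision = TP/(TP+FP)
= 124/(124+51)
= 124/175 = 70.86%

70.86%


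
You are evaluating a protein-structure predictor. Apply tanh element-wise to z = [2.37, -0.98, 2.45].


tanh(2.37) = 0.9827
tanh(-0.98) = -0.7531
tanh(2.45) = 0.9852
result = [0.9827, -0.7531, 0.9852]

[0.9827, -0.7531, 0.9852]


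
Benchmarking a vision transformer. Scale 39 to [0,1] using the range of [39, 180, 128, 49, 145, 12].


min=12, max=180
(39-12)/(180-12) = 27/168 = 0.1607

0.1607


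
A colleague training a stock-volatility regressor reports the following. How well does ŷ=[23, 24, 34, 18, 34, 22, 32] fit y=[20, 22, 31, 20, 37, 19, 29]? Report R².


ȳ = 25.4286
SS_res = Σ(y-ŷ)² = 53
SS_tot = Σ(y-ȳ)² = 289.71
R² = 1 - SS_res/SS_tot = 1 - 0.1829 = 0.8171

0.8171


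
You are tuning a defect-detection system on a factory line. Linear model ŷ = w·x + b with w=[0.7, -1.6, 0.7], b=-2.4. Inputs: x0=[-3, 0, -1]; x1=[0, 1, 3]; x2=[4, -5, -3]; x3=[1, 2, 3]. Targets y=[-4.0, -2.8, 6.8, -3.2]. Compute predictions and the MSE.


ŷ0 = (0.7)·(-3) + (-1.6)·(0) + (0.7)·(-1) - 2.4 = -5.2
ŷ1 = (0.7)·(0) + (-1.6)·(1) + (0.7)·(3) - 2.4 = -1.9
ŷ2 = (0.7)·(4) + (-1.6)·(-5) + (0.7)·(-3) - 2.4 = 6.3
ŷ3 = (0.7)·(1) + (-1.6)·(2) + (0.7)·(3) - 2.4 = -2.8
errors² = [1.44, 0.81, 0.25, 0.16]
MSE = 2.6600/4 = 0.665

0.665


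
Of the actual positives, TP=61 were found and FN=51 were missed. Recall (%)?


Recall = TP/(TP+FN)
= 61/(61+51)
= 61/112 = 54.46%

54.46%


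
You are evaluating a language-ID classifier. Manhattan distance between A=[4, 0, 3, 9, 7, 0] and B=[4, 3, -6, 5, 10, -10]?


d = |4-4| + |0-3| + |3+ 6| + |9-5| + |7-10| + |0+ 10|
  = 0 + 3 + 9 + 4 + 3 + 10
  = 29

29


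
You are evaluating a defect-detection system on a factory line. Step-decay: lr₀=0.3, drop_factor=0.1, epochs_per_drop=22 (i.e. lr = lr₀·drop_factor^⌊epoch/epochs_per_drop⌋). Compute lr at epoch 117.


n_drops = ⌊117/22⌋ = 5
lr = 0.3·0.1^5 = 0.3·0.00001 = 0.000003

0.000003


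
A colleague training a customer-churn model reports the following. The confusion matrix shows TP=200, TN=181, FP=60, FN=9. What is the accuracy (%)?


Accuracy = (TP+TN)/(TP+TN+FP+FN)
= (200+181)/(450)
= 381/450 = 84.67%

84.67%


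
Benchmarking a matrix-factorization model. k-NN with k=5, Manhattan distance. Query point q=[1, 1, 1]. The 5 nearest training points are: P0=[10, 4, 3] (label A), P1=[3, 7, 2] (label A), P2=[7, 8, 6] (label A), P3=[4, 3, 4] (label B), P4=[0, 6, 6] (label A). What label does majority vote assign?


d(q,P0) = 14  (label A)
d(q,P1) = 9  (label A)
d(q,P2) = 18  (label A)
d(q,P3) = 8  (label B)
d(q,P4) = 11  (label A)
Votes: A=4, B=1
Majority → A

A


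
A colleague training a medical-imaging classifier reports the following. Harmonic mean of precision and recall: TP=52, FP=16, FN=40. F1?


Precision = 52/68 = 0.7647
Recall = 52/92 = 0.5652
F1 = 2·P·R/(P+R) = 2·TP/(2·TP+FP+FN) = 104/(104+16+40) = 104/160 = 0.65

0.65


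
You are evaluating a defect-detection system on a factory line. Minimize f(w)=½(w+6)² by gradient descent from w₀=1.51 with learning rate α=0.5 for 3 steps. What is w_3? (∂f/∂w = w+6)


step 1: grad = 1.51+6 = 7.51; w = 1.51 - 0.5·(7.51) = -2.245
step 2: grad = -2.245+6 = 3.755; w = -2.245 - 0.5·(3.755) = -4.1225
step 3: grad = -4.1225+6 = 1.8775; w = -4.1225 - 0.5·(1.8775) = -5.06125

-5.06125


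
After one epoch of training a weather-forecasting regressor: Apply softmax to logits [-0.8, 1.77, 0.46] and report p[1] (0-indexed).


Exponentials: e^-0.8=0.4493, e^1.77=5.8709, e^0.46=1.5841
Sum = 7.9043
Softmax = [0.0568, 0.7427, 0.2004]
p[1] = 5.8709/7.9043 = 0.7427

0.7427


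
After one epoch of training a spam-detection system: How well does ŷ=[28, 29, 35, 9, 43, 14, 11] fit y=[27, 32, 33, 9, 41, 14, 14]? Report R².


ȳ = 24.2857
SS_res = Σ(y-ŷ)² = 27
SS_tot = Σ(y-ȳ)² = 867.43
R² = 1 - SS_res/SS_tot = 1 - 0.0311 = 0.9689

0.9689


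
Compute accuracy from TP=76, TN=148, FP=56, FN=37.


Accuracy = (TP+TN)/(TP+TN+FP+FN)
= (76+148)/(317)
= 224/317 = 70.66%

70.66%


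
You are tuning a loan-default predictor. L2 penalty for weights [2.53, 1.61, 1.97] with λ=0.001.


‖w‖₂² = (2.53)² + (1.61)² + (1.97)²
     = 6.4009 + 2.5921 + 3.8809
     = 12.8739
λ·‖w‖₂² = 0.001·12.8739 = 0.012874

0.012874


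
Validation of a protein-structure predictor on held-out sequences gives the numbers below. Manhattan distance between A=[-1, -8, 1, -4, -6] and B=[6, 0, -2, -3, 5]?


d = |-1-6| + |-8-0| + |1+ 2| + |-4+ 3| + |-6-5|
  = 7 + 8 + 3 + 1 + 11
  = 30

30


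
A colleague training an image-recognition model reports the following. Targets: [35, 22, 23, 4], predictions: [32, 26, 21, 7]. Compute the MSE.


Squared errors: (35-32)²=9, (22-26)²=16, (23-21)²=4, (4-7)²=9
Sum = 38
MSE = 38/4 = 19/2

19/2


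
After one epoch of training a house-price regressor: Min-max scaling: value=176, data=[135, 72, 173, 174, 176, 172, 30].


min=30, max=176
(176-30)/(176-30) = 146/146 = 1.0

1.0


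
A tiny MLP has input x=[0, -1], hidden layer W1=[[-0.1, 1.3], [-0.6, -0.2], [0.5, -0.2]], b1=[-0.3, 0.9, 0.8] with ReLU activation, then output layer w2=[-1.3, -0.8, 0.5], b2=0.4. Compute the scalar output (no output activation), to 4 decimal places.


z1[0] = (-0.1)·(0) + (1.3)·(-1) - 0.3 = -1.6
z1[1] = (-0.6)·(0) + (-0.2)·(-1) + 0.9 = 1.1
z1[2] = (0.5)·(0) + (-0.2)·(-1) + 0.8 = 1.0
h = ReLU(z1) = [0.0, 1.1, 1.0]
output = (-1.3)·(0.0) + (-0.8)·(1.1) + (0.5)·(1.0) + 0.4 = 0.02

0.02


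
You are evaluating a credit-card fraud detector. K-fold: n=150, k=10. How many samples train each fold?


Fold size = 150/10 = 15
Training per fold = 150 - 15 = 135

135


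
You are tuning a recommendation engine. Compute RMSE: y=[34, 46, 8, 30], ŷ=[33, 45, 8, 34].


MSE = 18/4 = 4.5
RMSE = √(18/4) = 2.1213

2.1213


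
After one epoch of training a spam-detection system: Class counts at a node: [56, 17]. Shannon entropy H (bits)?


Probabilities: [56/73, 17/73] ≈ [0.7671, 0.2329]
H = -((56/73)·log₂(56/73) + (17/73)·log₂(17/73))
  = 0.783 bits

0.783 bits


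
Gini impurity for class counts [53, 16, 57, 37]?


Probabilities: [53/163, 16/163, 57/163, 37/163] ≈ [0.3252, 0.0982, 0.3497, 0.227]
Σpᵢ² = (2809 + 256 + 3249 + 1369)/163² = 7683/26569
Gini = 1 - Σpᵢ² = 1 - 7683/26569 = 0.7108

0.7108


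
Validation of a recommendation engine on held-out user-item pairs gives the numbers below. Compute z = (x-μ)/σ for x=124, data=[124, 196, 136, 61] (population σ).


μ = 129.25, σ = 47.9238
z = (124 - 129.25)/47.9238 = -0.1095

-0.1095


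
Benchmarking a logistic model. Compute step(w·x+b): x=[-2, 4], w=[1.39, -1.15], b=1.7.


z = (-2)·(1.39) + (4)·(-1.15) + 1.7
  = -5.68
step(z) = 0 (z<0)

0


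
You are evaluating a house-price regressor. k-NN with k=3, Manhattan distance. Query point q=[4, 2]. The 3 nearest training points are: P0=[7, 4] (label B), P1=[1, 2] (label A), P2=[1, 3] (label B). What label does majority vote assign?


d(q,P0) = 5  (label B)
d(q,P1) = 3  (label A)
d(q,P2) = 4  (label B)
Votes: A=1, B=2
Majority → B

B


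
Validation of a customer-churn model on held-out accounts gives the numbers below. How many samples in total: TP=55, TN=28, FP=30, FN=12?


Total = TP + TN + FP + FN
= 55 + 28 + 30 + 12
= 125
(Predicted positive: 85, predicted negative: 40)

125


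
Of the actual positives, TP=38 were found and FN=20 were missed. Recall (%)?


Recall = TP/(TP+FN)
= 38/(38+20)
= 38/58 = 65.52%

65.52%


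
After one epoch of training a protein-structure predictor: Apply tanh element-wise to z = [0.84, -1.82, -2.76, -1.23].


tanh(0.84) = 0.6858
tanh(-1.82) = -0.9488
tanh(-2.76) = -0.992
tanh(-1.23) = -0.8426
result = [0.6858, -0.9488, -0.992, -0.8426]

[0.6858, -0.9488, -0.992, -0.8426]


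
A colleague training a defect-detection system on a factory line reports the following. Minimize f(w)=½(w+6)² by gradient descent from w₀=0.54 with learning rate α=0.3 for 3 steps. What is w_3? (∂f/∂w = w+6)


step 1: grad = 0.54+6 = 6.54; w = 0.54 - 0.3·(6.54) = -1.422
step 2: grad = -1.422+6 = 4.578; w = -1.422 - 0.3·(4.578) = -2.7954
step 3: grad = -2.7954+6 = 3.2046; w = -2.7954 - 0.3·(3.2046) = -3.75678

-3.75678


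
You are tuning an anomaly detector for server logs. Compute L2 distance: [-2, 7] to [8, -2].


d = √((-2-8)² + (7+ 2)²)
  = √(100 + 81)
  = √181 = 13.4536

13.4536


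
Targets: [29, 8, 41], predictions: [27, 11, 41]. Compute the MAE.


Absolute errors: |29-27|=2, |8-11|=3, |41-41|=0
Sum = 5
MAE = 5/3 = 5/3

5/3


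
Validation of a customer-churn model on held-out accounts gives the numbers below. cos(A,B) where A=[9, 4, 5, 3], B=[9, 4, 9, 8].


A·B = 9·9 + 4·4 + 5·9 + 3·8 = 166
‖A‖ = √131 = 11.4455, ‖B‖ = √242 = 15.5563
cos = 166/(√131·√242) = 166/√31702 = 0.9323

0.9323


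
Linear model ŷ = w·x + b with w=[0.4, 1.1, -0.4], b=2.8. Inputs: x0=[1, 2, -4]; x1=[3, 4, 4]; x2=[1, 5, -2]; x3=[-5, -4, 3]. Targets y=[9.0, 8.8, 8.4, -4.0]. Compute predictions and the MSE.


ŷ0 = (0.4)·(1) + (1.1)·(2) + (-0.4)·(-4) + 2.8 = 7.0
ŷ1 = (0.4)·(3) + (1.1)·(4) + (-0.4)·(4) + 2.8 = 6.8
ŷ2 = (0.4)·(1) + (1.1)·(5) + (-0.4)·(-2) + 2.8 = 9.5
ŷ3 = (0.4)·(-5) + (1.1)·(-4) + (-0.4)·(3) + 2.8 = -4.8
errors² = [4.0, 4.0, 1.21, 0.64]
MSE = 9.8500/4 = 2.4625

2.4625


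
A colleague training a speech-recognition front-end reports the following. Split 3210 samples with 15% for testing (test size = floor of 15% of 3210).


Test = ⌊3210·15/100⌋ = 481
Train = 3210 - 481 = 2729

Train: 2729, Test: 481


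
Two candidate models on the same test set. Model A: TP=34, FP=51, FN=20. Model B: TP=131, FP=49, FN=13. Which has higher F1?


Model A: P=34/85=0.4, R=34/54=0.6296, F1=2PR/(P+R)=2TP/(2TP+FP+FN)=68/139=0.4892
Model B: P=131/180=0.7278, R=131/144=0.9097, F1=2PR/(P+R)=2TP/(2TP+FP+FN)=262/324=0.8086
0.4892 < 0.8086 → Model B

Model B
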